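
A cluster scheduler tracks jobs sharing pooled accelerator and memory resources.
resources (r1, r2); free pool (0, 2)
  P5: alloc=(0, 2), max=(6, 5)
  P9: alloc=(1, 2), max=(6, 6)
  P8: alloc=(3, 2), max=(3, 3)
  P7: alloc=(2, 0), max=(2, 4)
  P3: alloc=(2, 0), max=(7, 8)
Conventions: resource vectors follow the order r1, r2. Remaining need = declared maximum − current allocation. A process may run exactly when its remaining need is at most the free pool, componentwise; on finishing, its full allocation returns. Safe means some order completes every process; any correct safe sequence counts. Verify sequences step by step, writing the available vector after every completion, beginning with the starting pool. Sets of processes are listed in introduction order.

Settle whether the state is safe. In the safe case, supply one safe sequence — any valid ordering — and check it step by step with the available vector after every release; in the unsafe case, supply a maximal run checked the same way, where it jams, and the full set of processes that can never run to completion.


SAFE. One safe sequence: P8, P7, P9, P5, P3.
Key observation: the order's first zero-slack moment is P7 ((0, 4) needed, (3, 4) free — a requested resource with nothing to spare).
Walking it through:
  pool = (0, 2)
  run P8 (needs (0, 1), free (0, 2)); after release of (3, 2) the pool is (3, 4)
  run P7 (needs (0, 4), free (3, 4)); after release of (2, 0) the pool is (5, 4)
  run P9 (needs (5, 4), free (5, 4)); after release of (1, 2) the pool is (6, 6)
  run P5 (needs (6, 3), free (6, 6)); after release of (0, 2) the pool is (6, 8)
  run P3 (needs (5, 8), free (6, 8)); after release of (2, 0) the pool is (8, 8)


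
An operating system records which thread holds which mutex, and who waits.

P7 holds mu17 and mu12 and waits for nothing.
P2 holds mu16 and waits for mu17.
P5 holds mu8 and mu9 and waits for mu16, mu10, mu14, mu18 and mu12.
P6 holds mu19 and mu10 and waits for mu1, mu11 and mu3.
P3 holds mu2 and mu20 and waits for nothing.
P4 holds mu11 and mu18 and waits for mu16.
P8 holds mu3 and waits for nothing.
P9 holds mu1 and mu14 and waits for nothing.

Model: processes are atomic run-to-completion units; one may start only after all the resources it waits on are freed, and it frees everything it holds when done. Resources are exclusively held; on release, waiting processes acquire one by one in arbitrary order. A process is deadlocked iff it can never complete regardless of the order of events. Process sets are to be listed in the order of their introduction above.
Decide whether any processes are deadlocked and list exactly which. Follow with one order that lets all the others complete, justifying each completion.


The deadlocked set is empty.
Key observation: there is no circular wait here — follow any chain and it reaches a process that is free to run now.
The rest can finish in the order P7, P2, P4, P3, P9, P8, P6, P5.
Verifying each step:
  P7: no waits; runs immediately, freeing mu17 and mu12
  P2: everything it awaited (mu17) is free; runs, freeing mu16
  P4: everything it awaited (mu16) is free; runs, freeing mu11 and mu18
  P3: no waits; runs immediately, freeing mu2 and mu20
  P9: no waits; runs immediately, freeing mu1 and mu14
  P8: no waits; runs immediately, freeing mu3
  P6: everything it awaited (mu1, mu11 and mu3) is free; runs, freeing mu19 and mu10
  P5: everything it awaited (mu16, mu10, mu14, mu18 and mu12) is free; runs, freeing mu8 and mu9


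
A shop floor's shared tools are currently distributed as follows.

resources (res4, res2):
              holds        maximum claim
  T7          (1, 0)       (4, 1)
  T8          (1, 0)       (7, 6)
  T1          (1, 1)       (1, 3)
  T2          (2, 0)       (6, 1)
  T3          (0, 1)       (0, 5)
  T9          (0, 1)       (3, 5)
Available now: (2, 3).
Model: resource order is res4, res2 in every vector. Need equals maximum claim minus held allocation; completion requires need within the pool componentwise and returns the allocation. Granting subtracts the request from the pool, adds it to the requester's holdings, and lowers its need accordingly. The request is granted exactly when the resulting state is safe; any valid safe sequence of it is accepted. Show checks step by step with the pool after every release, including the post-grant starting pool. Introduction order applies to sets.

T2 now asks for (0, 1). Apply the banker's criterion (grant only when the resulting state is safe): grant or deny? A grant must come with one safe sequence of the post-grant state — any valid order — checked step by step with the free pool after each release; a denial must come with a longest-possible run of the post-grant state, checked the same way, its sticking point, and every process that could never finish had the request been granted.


GRANT — the state after the grant stays safe, e.g. via T1, T7, T2, T3, T9, T8.
Key observation: the grant leaves (2, 2) free — enough for T1, whose release restarts the cascade.
Verifying the post-grant state step by step:
  pool = (2, 2)
  T1: need (0, 2) fits (2, 2); releases (1, 1), pool now (3, 3)
  T7: need (3, 1) fits (3, 3); releases (1, 0), pool now (4, 3)
  T2: need (4, 0) fits (4, 3); releases (2, 1), pool now (6, 4)
  T3: need (0, 4) fits (6, 4); releases (0, 1), pool now (6, 5)
  T9: need (3, 4) fits (6, 5); releases (0, 1), pool now (6, 6)
  T8: need (6, 6) fits (6, 6); releases (1, 0), pool now (7, 6)


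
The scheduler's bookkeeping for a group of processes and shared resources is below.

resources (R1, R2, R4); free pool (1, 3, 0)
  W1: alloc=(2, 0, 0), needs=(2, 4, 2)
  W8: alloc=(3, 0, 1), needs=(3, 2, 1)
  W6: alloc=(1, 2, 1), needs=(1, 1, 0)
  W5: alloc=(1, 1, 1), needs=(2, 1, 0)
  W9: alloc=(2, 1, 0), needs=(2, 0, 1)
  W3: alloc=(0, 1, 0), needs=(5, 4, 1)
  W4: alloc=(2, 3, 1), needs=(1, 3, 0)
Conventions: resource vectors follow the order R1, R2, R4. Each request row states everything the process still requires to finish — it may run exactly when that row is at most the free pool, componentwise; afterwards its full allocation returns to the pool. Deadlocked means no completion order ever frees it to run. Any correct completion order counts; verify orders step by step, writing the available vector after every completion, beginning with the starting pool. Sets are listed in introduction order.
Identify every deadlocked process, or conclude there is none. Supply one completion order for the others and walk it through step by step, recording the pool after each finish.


Nothing here is deadlocked.
Key observation: W4 can run right away; the returned allocation unlocks the remaining processes in turn.
One completion order for the rest: W4, W6, W1, W3, W9, W5, W8. Walking it through:
  pool = (1, 3, 0)
  run W4 (needs (1, 3, 0), free (1, 3, 0)); after release of (2, 3, 1) the pool is (3, 6, 1)
  run W6 (needs (1, 1, 0), free (3, 6, 1)); after release of (1, 2, 1) the pool is (4, 8, 2)
  run W1 (needs (2, 4, 2), free (4, 8, 2)); after release of (2, 0, 0) the pool is (6, 8, 2)
  run W3 (needs (5, 4, 1), free (6, 8, 2)); after release of (0, 1, 0) the pool is (6, 9, 2)
  run W9 (needs (2, 0, 1), free (6, 9, 2)); after release of (2, 1, 0) the pool is (8, 10, 2)
  run W5 (needs (2, 1, 0), free (8, 10, 2)); after release of (1, 1, 1) the pool is (9, 11, 3)
  run W8 (needs (3, 2, 1), free (9, 11, 3)); after release of (3, 0, 1) the pool is (12, 11, 4)


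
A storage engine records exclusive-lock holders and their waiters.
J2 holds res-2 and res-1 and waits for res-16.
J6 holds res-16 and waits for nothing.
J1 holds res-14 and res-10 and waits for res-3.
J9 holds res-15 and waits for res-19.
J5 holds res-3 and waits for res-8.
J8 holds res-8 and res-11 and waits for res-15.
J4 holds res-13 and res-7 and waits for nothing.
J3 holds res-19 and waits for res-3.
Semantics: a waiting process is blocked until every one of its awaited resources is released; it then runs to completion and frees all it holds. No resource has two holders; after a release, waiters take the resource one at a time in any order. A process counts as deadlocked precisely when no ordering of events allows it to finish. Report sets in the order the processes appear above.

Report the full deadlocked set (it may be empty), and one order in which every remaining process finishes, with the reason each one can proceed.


The deadlocked set is J1, J9, J5, J8 and J3.
Key observation: J5 -> J8 -> J9 -> J3 -> J5 is a circular wait — nothing in it can go first; J1 waits into the deadlock from upstream.
A valid finishing order for the others: J6, J4, J2.
Check, step by step:
  J6: no waits; runs immediately, freeing res-16
  J4: no waits; runs immediately, freeing res-13 and res-7
  J2: everything it awaited (res-16) is free; runs, freeing res-2 and res-1


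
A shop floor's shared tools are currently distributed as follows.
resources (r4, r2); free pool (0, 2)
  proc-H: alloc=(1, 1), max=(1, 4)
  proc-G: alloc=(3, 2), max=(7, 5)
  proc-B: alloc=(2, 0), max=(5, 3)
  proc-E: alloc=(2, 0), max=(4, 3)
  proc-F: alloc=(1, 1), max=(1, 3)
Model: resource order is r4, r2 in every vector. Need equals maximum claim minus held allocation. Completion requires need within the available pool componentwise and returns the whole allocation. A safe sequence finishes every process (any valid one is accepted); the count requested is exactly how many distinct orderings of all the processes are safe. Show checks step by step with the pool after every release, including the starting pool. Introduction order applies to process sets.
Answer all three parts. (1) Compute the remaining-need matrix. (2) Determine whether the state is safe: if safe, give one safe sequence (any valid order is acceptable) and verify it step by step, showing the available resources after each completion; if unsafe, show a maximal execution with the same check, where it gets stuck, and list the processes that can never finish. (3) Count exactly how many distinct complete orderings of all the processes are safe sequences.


(1) Remaining need (order r4, r2):
  proc-H: (0, 3)
  proc-G: (4, 3)
  proc-B: (3, 3)
  proc-E: (2, 3)
  proc-F: (0, 2)
(2) SAFE. One safe sequence: proc-F, proc-H, proc-E, proc-G, proc-B.
Key observation: proc-F is the earliest step where a requested resource binds exactly: need (0, 2), pool (0, 2) at its turn.
Check, step by step:
  pool = (0, 2)
  proc-F needs (0, 2) <= (0, 2) -> finishes; pool += (1, 1) = (1, 3)
  proc-H needs (0, 3) <= (1, 3) -> finishes; pool += (1, 1) = (2, 4)
  proc-E needs (2, 3) <= (2, 4) -> finishes; pool += (2, 0) = (4, 4)
  proc-G needs (4, 3) <= (4, 4) -> finishes; pool += (3, 2) = (7, 6)
  proc-B needs (3, 3) <= (7, 6) -> finishes; pool += (2, 0) = (9, 6)
(3) Exactly 2 of the possible complete orderings are safe sequences.


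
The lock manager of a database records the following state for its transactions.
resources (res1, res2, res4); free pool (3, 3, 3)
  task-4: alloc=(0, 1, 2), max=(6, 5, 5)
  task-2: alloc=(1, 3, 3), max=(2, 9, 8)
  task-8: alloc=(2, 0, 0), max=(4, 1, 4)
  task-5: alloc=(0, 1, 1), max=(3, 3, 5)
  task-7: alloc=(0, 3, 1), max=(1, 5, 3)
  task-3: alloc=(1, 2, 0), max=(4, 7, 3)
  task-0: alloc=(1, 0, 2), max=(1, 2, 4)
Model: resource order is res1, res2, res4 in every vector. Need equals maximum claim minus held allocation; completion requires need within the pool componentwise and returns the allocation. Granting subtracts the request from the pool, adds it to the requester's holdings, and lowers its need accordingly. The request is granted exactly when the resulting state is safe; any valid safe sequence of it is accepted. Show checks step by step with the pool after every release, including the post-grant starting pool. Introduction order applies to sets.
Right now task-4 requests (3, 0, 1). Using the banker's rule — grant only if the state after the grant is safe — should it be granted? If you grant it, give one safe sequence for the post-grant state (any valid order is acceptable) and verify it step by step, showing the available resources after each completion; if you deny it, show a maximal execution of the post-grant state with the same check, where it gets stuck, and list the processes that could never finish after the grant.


GRANT. The post-grant state is safe; one safe sequence: task-0, task-7, task-2, task-8, task-3, task-5, task-4.
Key observation: post-grant, (0, 3, 2) remains, and an order beginning with task-0 completes everyone.
Check on the post-grant state, step by step:
  pool = (0, 3, 2)
  task-0: need (0, 2, 2) fits (0, 3, 2); releases (1, 0, 2), pool now (1, 3, 4)
  task-7: need (1, 2, 2) fits (1, 3, 4); releases (0, 3, 1), pool now (1, 6, 5)
  task-2: need (1, 6, 5) fits (1, 6, 5); releases (1, 3, 3), pool now (2, 9, 8)
  task-8: need (2, 1, 4) fits (2, 9, 8); releases (2, 0, 0), pool now (4, 9, 8)
  task-3: need (3, 5, 3) fits (4, 9, 8); releases (1, 2, 0), pool now (5, 11, 8)
  task-5: need (3, 2, 4) fits (5, 11, 8); releases (0, 1, 1), pool now (5, 12, 9)
  task-4: need (3, 4, 2) fits (5, 12, 9); releases (3, 1, 3), pool now (8, 13, 12)


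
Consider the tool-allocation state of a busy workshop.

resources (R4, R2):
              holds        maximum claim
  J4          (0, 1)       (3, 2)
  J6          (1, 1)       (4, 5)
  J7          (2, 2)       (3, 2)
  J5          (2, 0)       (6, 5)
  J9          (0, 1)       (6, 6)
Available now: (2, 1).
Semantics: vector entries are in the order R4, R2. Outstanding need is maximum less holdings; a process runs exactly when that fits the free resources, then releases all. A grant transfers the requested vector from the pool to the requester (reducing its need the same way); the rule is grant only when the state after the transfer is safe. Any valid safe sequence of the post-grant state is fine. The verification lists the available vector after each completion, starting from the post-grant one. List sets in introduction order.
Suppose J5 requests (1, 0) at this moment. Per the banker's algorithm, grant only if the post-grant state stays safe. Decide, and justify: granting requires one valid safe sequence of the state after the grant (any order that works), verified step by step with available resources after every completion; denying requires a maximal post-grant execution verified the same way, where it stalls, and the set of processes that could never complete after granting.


GRANT: granting preserves safety; a valid post-grant sequence is J7, J4, J6, J5, J9.
Key observation: even at the reduced pool (1, 1), J7 fits immediately, so safety survives the grant.
Step-by-step check of the post-grant state:
  pool = (1, 1)
  J7 needs (1, 0) <= (1, 1) -> finishes; pool += (2, 2) = (3, 3)
  J4 needs (3, 1) <= (3, 3) -> finishes; pool += (0, 1) = (3, 4)
  J6 needs (3, 4) <= (3, 4) -> finishes; pool += (1, 1) = (4, 5)
  J5 needs (3, 5) <= (4, 5) -> finishes; pool += (3, 0) = (7, 5)
  J9 needs (6, 5) <= (7, 5) -> finishes; pool += (0, 1) = (7, 6)


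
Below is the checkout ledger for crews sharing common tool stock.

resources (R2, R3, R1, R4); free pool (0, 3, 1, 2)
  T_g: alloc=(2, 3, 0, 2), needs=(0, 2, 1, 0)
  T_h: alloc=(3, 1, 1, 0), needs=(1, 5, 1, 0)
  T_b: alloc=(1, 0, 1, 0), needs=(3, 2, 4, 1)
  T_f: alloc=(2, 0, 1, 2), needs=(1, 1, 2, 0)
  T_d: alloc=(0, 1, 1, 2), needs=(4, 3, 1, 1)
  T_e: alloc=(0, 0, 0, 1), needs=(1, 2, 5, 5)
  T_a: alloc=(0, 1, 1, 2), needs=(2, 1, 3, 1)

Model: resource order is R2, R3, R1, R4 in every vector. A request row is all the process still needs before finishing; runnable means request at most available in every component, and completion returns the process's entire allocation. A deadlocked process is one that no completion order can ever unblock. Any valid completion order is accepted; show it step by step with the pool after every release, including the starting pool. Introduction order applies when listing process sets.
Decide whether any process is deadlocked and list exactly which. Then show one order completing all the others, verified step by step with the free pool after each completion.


No process is deadlocked.
Key observation: T_g leads a chain of completions in which each release enables another process.
A valid finishing order for the others: T_g, T_h, T_f, T_a, T_b, T_d, T_e. Verifying each step:
  pool = (0, 3, 1, 2)
  T_g: need (0, 2, 1, 0) fits (0, 3, 1, 2); releases (2, 3, 0, 2), pool now (2, 6, 1, 4)
  T_h: need (1, 5, 1, 0) fits (2, 6, 1, 4); releases (3, 1, 1, 0), pool now (5, 7, 2, 4)
  T_f: need (1, 1, 2, 0) fits (5, 7, 2, 4); releases (2, 0, 1, 2), pool now (7, 7, 3, 6)
  T_a: need (2, 1, 3, 1) fits (7, 7, 3, 6); releases (0, 1, 1, 2), pool now (7, 8, 4, 8)
  T_b: need (3, 2, 4, 1) fits (7, 8, 4, 8); releases (1, 0, 1, 0), pool now (8, 8, 5, 8)
  T_d: need (4, 3, 1, 1) fits (8, 8, 5, 8); releases (0, 1, 1, 2), pool now (8, 9, 6, 10)
  T_e: need (1, 2, 5, 5) fits (8, 9, 6, 10); releases (0, 0, 0, 1), pool now (8, 9, 6, 11)


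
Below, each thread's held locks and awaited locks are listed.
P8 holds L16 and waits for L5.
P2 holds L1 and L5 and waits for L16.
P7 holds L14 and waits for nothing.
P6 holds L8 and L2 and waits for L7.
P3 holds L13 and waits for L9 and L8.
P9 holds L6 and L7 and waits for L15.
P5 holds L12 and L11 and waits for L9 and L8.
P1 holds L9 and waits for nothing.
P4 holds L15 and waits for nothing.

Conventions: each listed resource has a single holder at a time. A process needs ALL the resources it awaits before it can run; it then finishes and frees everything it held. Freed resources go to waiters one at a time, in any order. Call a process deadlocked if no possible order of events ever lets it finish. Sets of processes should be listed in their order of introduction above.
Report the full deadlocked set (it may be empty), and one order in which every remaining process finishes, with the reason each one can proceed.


The deadlocked set is P8 and P2.
Key observation: the knot is the closed ring of waits P8 -> P2 -> P8; no other process is dragged down with it.
One completion order for the rest: P7, P4, P9, P1, P6, P3, P5.
Step-by-step check:
  P7: no waits; runs immediately, freeing L14
  P4: no waits; runs immediately, freeing L15
  P9: everything it awaited (L15) is free; runs, freeing L6 and L7
  P1: no waits; runs immediately, freeing L9
  P6: everything it awaited (L7) is free; runs, freeing L8 and L2
  P3: everything it awaited (L9 and L8) is free; runs, freeing L13
  P5: everything it awaited (L9 and L8) is free; runs, freeing L12 and L11


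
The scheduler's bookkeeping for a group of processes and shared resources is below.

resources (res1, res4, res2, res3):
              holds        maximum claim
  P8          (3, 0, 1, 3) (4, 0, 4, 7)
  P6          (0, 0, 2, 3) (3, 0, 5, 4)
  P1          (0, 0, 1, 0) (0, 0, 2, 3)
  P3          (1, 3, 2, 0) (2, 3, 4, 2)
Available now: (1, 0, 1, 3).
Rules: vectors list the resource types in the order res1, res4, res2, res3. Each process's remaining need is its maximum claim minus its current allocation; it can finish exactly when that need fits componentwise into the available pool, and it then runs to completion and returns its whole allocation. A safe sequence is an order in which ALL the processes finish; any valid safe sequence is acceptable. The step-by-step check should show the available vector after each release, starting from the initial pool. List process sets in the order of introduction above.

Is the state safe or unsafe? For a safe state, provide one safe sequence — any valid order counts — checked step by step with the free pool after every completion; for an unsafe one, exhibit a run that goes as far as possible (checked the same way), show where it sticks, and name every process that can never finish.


UNSAFE.
Key observation: after P1, P3 the pool peaks at (2, 3, 4, 3), and each blocked process is short somewhere: P8 on res3; P6 on res1.
Going as far as possible: P1, P3; after that, nothing fits. Walking it through:
  pool = (1, 0, 1, 3)
  P1 needs (0, 0, 1, 3) <= (1, 0, 1, 3) -> finishes; pool += (0, 0, 1, 0) = (1, 0, 2, 3)
  P3 needs (1, 0, 2, 2) <= (1, 0, 2, 3) -> finishes; pool += (1, 3, 2, 0) = (2, 3, 4, 3)
  P8 cannot run: need (1, 0, 3, 4) vs free (2, 3, 4, 3) (insufficient res3)
  P6 cannot run: need (3, 0, 3, 1) vs free (2, 3, 4, 3) (insufficient res1)
Permanently blocked: P8 and P6.


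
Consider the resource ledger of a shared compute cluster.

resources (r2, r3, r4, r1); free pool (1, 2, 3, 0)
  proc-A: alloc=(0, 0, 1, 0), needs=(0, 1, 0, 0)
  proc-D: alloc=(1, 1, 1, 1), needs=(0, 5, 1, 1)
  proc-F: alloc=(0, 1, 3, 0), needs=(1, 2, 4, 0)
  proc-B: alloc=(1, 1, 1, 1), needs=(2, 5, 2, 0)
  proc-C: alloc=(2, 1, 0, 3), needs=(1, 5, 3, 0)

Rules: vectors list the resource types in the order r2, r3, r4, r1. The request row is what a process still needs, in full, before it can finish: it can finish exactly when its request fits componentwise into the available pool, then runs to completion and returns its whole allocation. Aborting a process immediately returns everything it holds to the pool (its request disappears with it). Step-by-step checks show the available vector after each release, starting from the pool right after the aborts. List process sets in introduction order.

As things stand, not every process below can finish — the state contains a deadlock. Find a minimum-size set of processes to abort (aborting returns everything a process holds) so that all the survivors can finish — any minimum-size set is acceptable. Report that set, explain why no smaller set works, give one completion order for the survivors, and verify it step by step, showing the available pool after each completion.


The answer: abort proc-D and proc-C.
Key observation: no ordering could ever have run proc-B before the abort of proc-D and proc-C; with (3, 2, 1, 4) back in the pool it fits at step 2.
Minimality, checking each single-abort alternative: proc-A alone leaves proc-D blocked (short on r3 and r1); proc-D alone leaves proc-B blocked (short on r3); proc-F alone leaves proc-D blocked (short on r3 and r1); proc-B alone leaves proc-D blocked (short on r3); proc-C alone leaves proc-D blocked (short on r3).
Survivors finish in the order: proc-F, proc-B, proc-A. Walking it through (pool after the aborts first):
  pool = (4, 4, 4, 4)
  proc-F needs (1, 2, 4, 0) <= (4, 4, 4, 4) -> finishes; pool += (0, 1, 3, 0) = (4, 5, 7, 4)
  proc-B needs (2, 5, 2, 0) <= (4, 5, 7, 4) -> finishes; pool += (1, 1, 1, 1) = (5, 6, 8, 5)
  proc-A needs (0, 1, 0, 0) <= (5, 6, 8, 5) -> finishes; pool += (0, 0, 1, 0) = (5, 6, 9, 5)


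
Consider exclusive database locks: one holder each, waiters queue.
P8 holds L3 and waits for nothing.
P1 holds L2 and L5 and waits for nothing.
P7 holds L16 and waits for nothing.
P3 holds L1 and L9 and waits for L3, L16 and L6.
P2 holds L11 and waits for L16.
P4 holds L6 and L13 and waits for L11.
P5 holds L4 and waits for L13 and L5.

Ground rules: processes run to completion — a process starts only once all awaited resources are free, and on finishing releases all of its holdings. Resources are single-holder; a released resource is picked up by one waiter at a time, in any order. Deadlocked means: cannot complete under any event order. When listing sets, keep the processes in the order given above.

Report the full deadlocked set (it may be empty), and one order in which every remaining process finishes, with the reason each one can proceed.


No process is deadlocked.
Key observation: the wait relation is loop-free; peeling off processes with no waits unwinds the whole state.
One completion order for the rest: P7, P8, P2, P1, P4, P5, P3.
Check, step by step:
  P7 waits on nothing -> runs at once and releases L16
  P8 waits on nothing -> runs at once and releases L3
  P2 waits on L16 — all released -> runs and releases L11
  P1 waits on nothing -> runs at once and releases L2 and L5
  P4 waits on L11 — all released -> runs and releases L6 and L13
  P5 waits on L13 and L5 — all released -> runs and releases L4
  P3 waits on L3, L16 and L6 — all released -> runs and releases L1 and L9


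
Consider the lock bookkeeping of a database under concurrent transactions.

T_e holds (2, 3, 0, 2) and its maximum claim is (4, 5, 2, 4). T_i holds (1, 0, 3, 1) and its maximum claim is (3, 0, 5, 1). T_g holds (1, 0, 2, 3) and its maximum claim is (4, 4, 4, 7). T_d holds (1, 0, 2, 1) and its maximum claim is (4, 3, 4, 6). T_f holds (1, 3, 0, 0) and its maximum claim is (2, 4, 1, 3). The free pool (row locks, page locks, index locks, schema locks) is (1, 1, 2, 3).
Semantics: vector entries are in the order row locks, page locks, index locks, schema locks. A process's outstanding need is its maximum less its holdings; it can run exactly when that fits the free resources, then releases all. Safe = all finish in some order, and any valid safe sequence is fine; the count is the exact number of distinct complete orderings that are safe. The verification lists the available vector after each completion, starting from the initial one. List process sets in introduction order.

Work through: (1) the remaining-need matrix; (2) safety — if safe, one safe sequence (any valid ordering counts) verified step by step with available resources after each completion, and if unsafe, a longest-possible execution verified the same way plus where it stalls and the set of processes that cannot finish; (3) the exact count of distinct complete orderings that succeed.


(1) Remaining need (order row locks, page locks, index locks, schema locks):
  T_e: (2, 2, 2, 2)
  T_i: (2, 0, 2, 0)
  T_g: (3, 4, 2, 4)
  T_d: (3, 3, 2, 5)
  T_f: (1, 1, 1, 3)
(2) SAFE. One safe sequence: T_f, T_i, T_e, T_g, T_d.
Key observation: the order's first zero-slack moment is T_f ((1, 1, 1, 3) needed, (1, 1, 2, 3) free — a requested resource with nothing to spare).
Step-by-step check:
  pool = (1, 1, 2, 3)
  T_f needs (1, 1, 1, 3) <= (1, 1, 2, 3) -> finishes; pool += (1, 3, 0, 0) = (2, 4, 2, 3)
  T_i needs (2, 0, 2, 0) <= (2, 4, 2, 3) -> finishes; pool += (1, 0, 3, 1) = (3, 4, 5, 4)
  T_e needs (2, 2, 2, 2) <= (3, 4, 5, 4) -> finishes; pool += (2, 3, 0, 2) = (5, 7, 5, 6)
  T_g needs (3, 4, 2, 4) <= (5, 7, 5, 6) -> finishes; pool += (1, 0, 2, 3) = (6, 7, 7, 9)
  T_d needs (3, 3, 2, 5) <= (6, 7, 7, 9) -> finishes; pool += (1, 0, 2, 1) = (7, 7, 9, 10)
(3) Precisely 10 of the possible complete orderings are safe sequences.


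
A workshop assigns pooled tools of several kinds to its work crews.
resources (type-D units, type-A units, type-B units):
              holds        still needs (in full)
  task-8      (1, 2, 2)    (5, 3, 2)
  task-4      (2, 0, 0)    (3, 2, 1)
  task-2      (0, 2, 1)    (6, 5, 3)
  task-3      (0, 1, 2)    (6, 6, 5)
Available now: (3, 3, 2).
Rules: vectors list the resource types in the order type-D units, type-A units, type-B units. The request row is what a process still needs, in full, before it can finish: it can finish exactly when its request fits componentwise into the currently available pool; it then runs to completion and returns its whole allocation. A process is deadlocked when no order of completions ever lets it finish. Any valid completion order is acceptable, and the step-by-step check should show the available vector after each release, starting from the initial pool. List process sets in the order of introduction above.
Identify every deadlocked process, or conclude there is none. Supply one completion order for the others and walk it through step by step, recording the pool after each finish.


The deadlocked set is empty.
Key observation: there is always a runnable process — task-4 first — so the state unwinds completely.
The rest can finish in the order task-4, task-8, task-2, task-3. Walking it through:
  pool = (3, 3, 2)
  run task-4 (needs (3, 2, 1), free (3, 3, 2)); after release of (2, 0, 0) the pool is (5, 3, 2)
  run task-8 (needs (5, 3, 2), free (5, 3, 2)); after release of (1, 2, 2) the pool is (6, 5, 4)
  run task-2 (needs (6, 5, 3), free (6, 5, 4)); after release of (0, 2, 1) the pool is (6, 7, 5)
  run task-3 (needs (6, 6, 5), free (6, 7, 5)); after release of (0, 1, 2) the pool is (6, 8, 7)


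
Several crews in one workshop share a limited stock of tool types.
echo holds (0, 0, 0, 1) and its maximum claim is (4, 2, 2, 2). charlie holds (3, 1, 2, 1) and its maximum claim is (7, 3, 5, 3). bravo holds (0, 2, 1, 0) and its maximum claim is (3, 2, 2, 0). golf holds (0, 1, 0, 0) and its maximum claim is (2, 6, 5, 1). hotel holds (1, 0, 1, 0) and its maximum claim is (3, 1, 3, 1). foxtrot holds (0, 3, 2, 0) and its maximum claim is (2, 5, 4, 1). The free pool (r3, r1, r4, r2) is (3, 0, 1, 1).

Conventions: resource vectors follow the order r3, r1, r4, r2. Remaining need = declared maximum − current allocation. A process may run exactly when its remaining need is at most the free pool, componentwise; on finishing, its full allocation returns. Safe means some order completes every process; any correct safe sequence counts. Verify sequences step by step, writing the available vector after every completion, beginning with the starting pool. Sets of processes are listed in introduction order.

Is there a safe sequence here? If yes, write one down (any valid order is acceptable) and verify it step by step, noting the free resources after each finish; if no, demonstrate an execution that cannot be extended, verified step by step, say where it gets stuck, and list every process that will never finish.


The state is SAFE; one workable sequence: bravo, hotel, foxtrot, echo, golf, charlie.
Key observation: at bravo the run first touches a limit — (3, 0, 1, 0) against (3, 0, 1, 1), exact on a resource it actually requests.
Verifying each step:
  pool = (3, 0, 1, 1)
  bravo needs (3, 0, 1, 0) <= (3, 0, 1, 1) -> finishes; pool += (0, 2, 1, 0) = (3, 2, 2, 1)
  hotel needs (2, 1, 2, 1) <= (3, 2, 2, 1) -> finishes; pool += (1, 0, 1, 0) = (4, 2, 3, 1)
  foxtrot needs (2, 2, 2, 1) <= (4, 2, 3, 1) -> finishes; pool += (0, 3, 2, 0) = (4, 5, 5, 1)
  echo needs (4, 2, 2, 1) <= (4, 5, 5, 1) -> finishes; pool += (0, 0, 0, 1) = (4, 5, 5, 2)
  golf needs (2, 5, 5, 1) <= (4, 5, 5, 2) -> finishes; pool += (0, 1, 0, 0) = (4, 6, 5, 2)
  charlie needs (4, 2, 3, 2) <= (4, 6, 5, 2) -> finishes; pool += (3, 1, 2, 1) = (7, 7, 7, 3)


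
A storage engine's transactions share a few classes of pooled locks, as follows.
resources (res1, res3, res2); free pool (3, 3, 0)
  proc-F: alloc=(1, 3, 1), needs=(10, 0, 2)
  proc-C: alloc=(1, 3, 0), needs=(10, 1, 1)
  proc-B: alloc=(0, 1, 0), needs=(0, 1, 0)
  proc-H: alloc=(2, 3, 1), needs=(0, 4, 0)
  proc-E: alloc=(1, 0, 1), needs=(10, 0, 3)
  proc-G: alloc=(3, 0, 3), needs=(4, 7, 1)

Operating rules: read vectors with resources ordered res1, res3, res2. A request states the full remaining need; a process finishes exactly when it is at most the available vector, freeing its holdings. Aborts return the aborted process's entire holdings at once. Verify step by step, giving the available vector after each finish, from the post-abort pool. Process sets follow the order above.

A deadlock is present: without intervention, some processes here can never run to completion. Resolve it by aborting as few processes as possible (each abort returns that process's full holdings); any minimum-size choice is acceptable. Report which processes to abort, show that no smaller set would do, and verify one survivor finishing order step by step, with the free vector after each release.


Minimum abort set: proc-F and proc-C.
Key observation: the returned (2, 6, 1) from proc-F and proc-C is what brings proc-E — unrunnable before, under any order — into play at step 4.
Minimality, checking each single-abort alternative: proc-F alone leaves proc-C blocked (short on res1); proc-C alone leaves proc-F blocked (short on res1); proc-B alone leaves proc-F blocked (short on res1); proc-H alone leaves proc-F blocked (short on res1); proc-E alone leaves proc-F blocked (short on res1); proc-G alone leaves proc-F blocked (short on res1).
One survivor order: proc-H, proc-G, proc-B, proc-E. Verifying each step (post-abort pool first):
  pool = (5, 9, 1)
  proc-H needs (0, 4, 0) <= (5, 9, 1) -> finishes; pool += (2, 3, 1) = (7, 12, 2)
  proc-G needs (4, 7, 1) <= (7, 12, 2) -> finishes; pool += (3, 0, 3) = (10, 12, 5)
  proc-B needs (0, 1, 0) <= (10, 12, 5) -> finishes; pool += (0, 1, 0) = (10, 13, 5)
  proc-E needs (10, 0, 3) <= (10, 13, 5) -> finishes; pool += (1, 0, 1) = (11, 13, 6)


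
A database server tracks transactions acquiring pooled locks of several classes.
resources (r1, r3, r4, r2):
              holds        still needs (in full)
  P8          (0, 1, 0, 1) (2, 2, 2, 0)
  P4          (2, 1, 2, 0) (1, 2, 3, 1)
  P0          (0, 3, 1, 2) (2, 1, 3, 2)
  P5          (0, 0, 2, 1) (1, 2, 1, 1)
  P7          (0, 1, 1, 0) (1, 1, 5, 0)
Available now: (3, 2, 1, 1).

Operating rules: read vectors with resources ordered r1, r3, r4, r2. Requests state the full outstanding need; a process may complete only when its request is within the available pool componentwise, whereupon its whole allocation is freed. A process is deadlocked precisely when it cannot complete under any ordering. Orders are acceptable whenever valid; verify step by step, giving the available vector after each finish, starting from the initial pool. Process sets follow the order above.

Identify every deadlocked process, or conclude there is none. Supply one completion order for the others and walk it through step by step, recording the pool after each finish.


The deadlocked set is empty.
Key observation: P5 fits the free pool immediately, and its release cascades until everyone finishes.
One completion order for the rest: P5, P4, P7, P0, P8. Walking it through:
  pool = (3, 2, 1, 1)
  P5 needs (1, 2, 1, 1) <= (3, 2, 1, 1) -> finishes; pool += (0, 0, 2, 1) = (3, 2, 3, 2)
  P4 needs (1, 2, 3, 1) <= (3, 2, 3, 2) -> finishes; pool += (2, 1, 2, 0) = (5, 3, 5, 2)
  P7 needs (1, 1, 5, 0) <= (5, 3, 5, 2) -> finishes; pool += (0, 1, 1, 0) = (5, 4, 6, 2)
  P0 needs (2, 1, 3, 2) <= (5, 4, 6, 2) -> finishes; pool += (0, 3, 1, 2) = (5, 7, 7, 4)
  P8 needs (2, 2, 2, 0) <= (5, 7, 7, 4) -> finishes; pool += (0, 1, 0, 1) = (5, 8, 7, 5)


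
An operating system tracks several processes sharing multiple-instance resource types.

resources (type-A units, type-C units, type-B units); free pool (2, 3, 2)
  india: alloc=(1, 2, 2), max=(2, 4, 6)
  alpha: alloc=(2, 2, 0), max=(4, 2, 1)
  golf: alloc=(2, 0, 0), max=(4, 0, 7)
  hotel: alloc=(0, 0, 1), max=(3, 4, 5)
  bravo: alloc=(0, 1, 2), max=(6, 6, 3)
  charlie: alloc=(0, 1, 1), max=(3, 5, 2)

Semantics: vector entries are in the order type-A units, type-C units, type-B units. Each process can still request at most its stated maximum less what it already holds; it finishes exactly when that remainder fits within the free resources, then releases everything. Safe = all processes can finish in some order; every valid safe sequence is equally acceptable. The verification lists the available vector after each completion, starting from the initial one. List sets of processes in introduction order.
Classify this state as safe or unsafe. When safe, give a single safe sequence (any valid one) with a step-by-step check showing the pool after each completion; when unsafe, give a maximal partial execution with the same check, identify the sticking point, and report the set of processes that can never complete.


UNSAFE — no complete ordering exists.
Key observation: after alpha, charlie the pool peaks at (4, 6, 3), and each blocked process is short somewhere: india on type-B units; golf on type-B units; hotel on type-B units; bravo on type-A units.
The run alpha, charlie cannot be extended any further. Walking it through:
  pool = (2, 3, 2)
  run alpha (needs (2, 0, 1), free (2, 3, 2)); after release of (2, 2, 0) the pool is (4, 5, 2)
  run charlie (needs (3, 4, 1), free (4, 5, 2)); after release of (0, 1, 1) the pool is (4, 6, 3)
  india still needs (1, 2, 4) but only (4, 6, 3) is free — short on type-B units
  golf still needs (2, 0, 7) but only (4, 6, 3) is free — short on type-B units
  hotel still needs (3, 4, 4) but only (4, 6, 3) is free — short on type-B units
  bravo still needs (6, 5, 1) but only (4, 6, 3) is free — short on type-A units
Processes that can never finish: india, golf, hotel and bravo.


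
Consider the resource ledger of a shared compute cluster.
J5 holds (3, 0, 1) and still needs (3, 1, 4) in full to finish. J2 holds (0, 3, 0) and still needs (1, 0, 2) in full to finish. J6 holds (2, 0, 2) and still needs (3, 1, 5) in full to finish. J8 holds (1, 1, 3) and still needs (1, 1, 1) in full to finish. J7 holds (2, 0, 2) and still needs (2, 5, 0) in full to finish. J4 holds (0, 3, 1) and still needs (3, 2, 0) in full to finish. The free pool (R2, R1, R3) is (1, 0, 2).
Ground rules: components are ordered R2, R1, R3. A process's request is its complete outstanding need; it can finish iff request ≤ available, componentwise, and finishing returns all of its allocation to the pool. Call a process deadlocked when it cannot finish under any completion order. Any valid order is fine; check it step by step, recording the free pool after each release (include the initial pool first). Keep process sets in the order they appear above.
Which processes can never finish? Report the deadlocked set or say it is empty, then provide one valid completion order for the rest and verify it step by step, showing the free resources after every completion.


The deadlocked set is J5, J6, J7 and J4.
Key observation: after J2, J8 the pool peaks at (2, 4, 5), and each blocked process is short somewhere: J5 on R2; J6 on R2; J7 on R1; J4 on R2.
One completion order for the rest: J2, J8. Verifying each step:
  pool = (1, 0, 2)
  J2: need (1, 0, 2) fits (1, 0, 2); releases (0, 3, 0), pool now (1, 3, 2)
  J8: need (1, 1, 1) fits (1, 3, 2); releases (1, 1, 3), pool now (2, 4, 5)
The stuck group stays short no matter what:
  J5 cannot run: need (3, 1, 4) vs free (2, 4, 5) (insufficient R2)
  J6 cannot run: need (3, 1, 5) vs free (2, 4, 5) (insufficient R2)
  J7 cannot run: need (2, 5, 0) vs free (2, 4, 5) (insufficient R1)
  J4 cannot run: need (3, 2, 0) vs free (2, 4, 5) (insufficient R2)


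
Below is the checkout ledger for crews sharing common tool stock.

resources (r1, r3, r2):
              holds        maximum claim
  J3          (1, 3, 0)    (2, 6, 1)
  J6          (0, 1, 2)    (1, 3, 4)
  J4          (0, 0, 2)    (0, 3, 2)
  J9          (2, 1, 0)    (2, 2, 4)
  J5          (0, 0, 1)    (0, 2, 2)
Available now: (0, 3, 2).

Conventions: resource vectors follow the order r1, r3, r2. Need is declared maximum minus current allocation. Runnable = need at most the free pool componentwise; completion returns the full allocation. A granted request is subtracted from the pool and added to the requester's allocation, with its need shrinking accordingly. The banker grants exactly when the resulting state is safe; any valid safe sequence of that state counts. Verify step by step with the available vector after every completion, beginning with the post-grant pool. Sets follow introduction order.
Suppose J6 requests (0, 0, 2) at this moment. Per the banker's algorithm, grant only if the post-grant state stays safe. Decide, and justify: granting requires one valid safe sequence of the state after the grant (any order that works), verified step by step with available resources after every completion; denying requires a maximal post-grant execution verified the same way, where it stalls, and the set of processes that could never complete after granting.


DENY. Granting would leave the state unsafe.
Key observation: after J4, J5 the pool peaks at (0, 3, 3), and each blocked process is short somewhere: J3 on r1; J6 on r1; J9 on r2.
After a pretend grant, a maximal execution: J4, J5 — then nothing else fits. Check, step by step:
  pool = (0, 3, 0)
  run J4 (needs (0, 3, 0), free (0, 3, 0)); after release of (0, 0, 2) the pool is (0, 3, 2)
  run J5 (needs (0, 2, 1), free (0, 3, 2)); after release of (0, 0, 1) the pool is (0, 3, 3)
  J3 still needs (1, 3, 1) but only (0, 3, 3) is free — short on r1
  J6 still needs (1, 2, 0) but only (0, 3, 3) is free — short on r1
  J9 still needs (0, 1, 4) but only (0, 3, 3) is free — short on r2
Had the request been granted, J3, J6 and J9 could never finish.


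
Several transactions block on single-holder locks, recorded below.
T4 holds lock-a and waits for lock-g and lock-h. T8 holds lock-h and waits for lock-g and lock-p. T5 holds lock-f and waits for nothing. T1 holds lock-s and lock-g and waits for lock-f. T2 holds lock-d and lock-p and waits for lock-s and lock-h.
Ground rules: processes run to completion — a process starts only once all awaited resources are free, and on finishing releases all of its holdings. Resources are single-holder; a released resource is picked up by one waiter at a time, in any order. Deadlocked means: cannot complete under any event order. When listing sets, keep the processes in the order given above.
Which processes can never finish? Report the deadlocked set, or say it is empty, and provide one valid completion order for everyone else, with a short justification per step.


Deadlocked: T4, T8 and T2.
Key observation: T8 -> T2 -> T8 is a circular wait — nothing in it can go first; T4 waits into the deadlock from upstream.
The rest can finish in the order T5, T1.
Check, step by step:
  T5 waits on nothing -> runs at once and releases lock-f
  run T1 (all its waits — lock-f — are resolved); releases lock-s and lock-g
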